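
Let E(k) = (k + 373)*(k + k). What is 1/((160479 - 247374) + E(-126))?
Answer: -1/149139 ≈ -6.7052e-6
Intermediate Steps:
E(k) = 2*k*(373 + k) (E(k) = (373 + k)*(2*k) = 2*k*(373 + k))
1/((160479 - 247374) + E(-126)) = 1/((160479 - 247374) + 2*(-126)*(373 - 126)) = 1/(-86895 + 2*(-126)*247) = 1/(-86895 - 62244) = 1/(-149139) = -1/149139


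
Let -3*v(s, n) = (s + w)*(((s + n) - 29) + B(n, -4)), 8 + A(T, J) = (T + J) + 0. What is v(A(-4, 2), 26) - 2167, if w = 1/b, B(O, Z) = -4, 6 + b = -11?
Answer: -2224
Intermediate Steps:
b = -17 (b = -6 - 11 = -17)
A(T, J) = -8 + J + T (A(T, J) = -8 + ((T + J) + 0) = -8 + ((J + T) + 0) = -8 + (J + T) = -8 + J + T)
w = -1/17 (w = 1/(-17) = -1/17 ≈ -0.058824)
v(s, n) = -(-1/17 + s)*(-33 + n + s)/3 (v(s, n) = -(s - 1/17)*(((s + n) - 29) - 4)/3 = -(-1/17 + s)*(((n + s) - 29) - 4)/3 = -(-1/17 + s)*((-29 + n + s) - 4)/3 = -(-1/17 + s)*(-33 + n + s)/3)
v(A(-4, 2), 26) - 2167 = (-11/17 - (-8 + 2 - 4)**2/3 + (1/51)*26 + 562*(-8 + 2 - 4)/51 - 1/3*26*(-8 + 2 - 4)) - 2167 = (-11/17 - 1/3*(-10)**2 + 26/51 + (562/51)*(-10) - 1/3*26*(-10)) - 2167 = (-11/17 - 1/3*100 + 26/51 - 5620/51 + 260/3) - 2167 = (-11/17 - 100/3 + 26/51 - 5620/51 + 260/3) - 2167 = -57 - 2167 = -2224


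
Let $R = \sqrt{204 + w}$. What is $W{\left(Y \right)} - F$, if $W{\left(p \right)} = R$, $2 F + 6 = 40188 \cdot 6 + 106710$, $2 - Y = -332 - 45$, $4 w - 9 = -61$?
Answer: $-173916 + \sqrt{191} \approx -1.739 \cdot 10^{5}$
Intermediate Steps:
$w = -13$ ($w = \frac{9}{4} + \frac{1}{4} \left(-61\right) = \frac{9}{4} - \frac{61}{4} = -13$)
$Y = 379$ ($Y = 2 - \left(-332 - 45\right) = 2 - -377 = 2 + 377 = 379$)
$F = 173916$ ($F = -3 + \frac{40188 \cdot 6 + 106710}{2} = -3 + \frac{241128 + 106710}{2} = -3 + \frac{1}{2} \cdot 347838 = -3 + 173919 = 173916$)
$R = \sqrt{191}$ ($R = \sqrt{204 - 13} = \sqrt{191} \approx 13.82$)
$W{\left(p \right)} = \sqrt{191}$
$W{\left(Y \right)} - F = \sqrt{191} - 173916 = -173916 + \sqrt{191}$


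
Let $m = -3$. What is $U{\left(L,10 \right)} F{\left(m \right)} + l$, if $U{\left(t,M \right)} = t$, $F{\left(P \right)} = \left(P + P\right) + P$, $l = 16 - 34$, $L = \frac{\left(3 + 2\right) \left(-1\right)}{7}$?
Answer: $- \frac{81}{7} \approx -11.571$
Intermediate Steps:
$L = - \frac{5}{7}$ ($L = 5 \left(-1\right) \frac{1}{7} = \left(-5\right) \frac{1}{7} = - \frac{5}{7} \approx -0.71429$)
$l = -18$ ($l = 16 - 34 = -18$)
$F{\left(P \right)} = 3 P$ ($F{\left(P \right)} = 2 P + P = 3 P$)
$U{\left(L,10 \right)} F{\left(m \right)} + l = - \frac{5 \cdot 3 \left(-3\right)}{7} - 18 = \left(- \frac{5}{7}\right) \left(-9\right) - 18 = \frac{45}{7} - 18 = - \frac{81}{7}$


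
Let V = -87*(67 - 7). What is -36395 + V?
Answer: -41615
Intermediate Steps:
V = -5220 (V = -87*60 = -5220)
-36395 + V = -36395 - 5220 = -41615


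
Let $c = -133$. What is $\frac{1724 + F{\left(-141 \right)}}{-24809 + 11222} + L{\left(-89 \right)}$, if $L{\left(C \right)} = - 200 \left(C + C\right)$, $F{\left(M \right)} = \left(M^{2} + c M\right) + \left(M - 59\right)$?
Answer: $\frac{161219014}{4529} \approx 35597.0$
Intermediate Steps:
$F{\left(M \right)} = -59 + M^{2} - 132 M$ ($F{\left(M \right)} = \left(M^{2} - 133 M\right) + \left(M - 59\right) = \left(M^{2} - 133 M\right) + \left(-59 + M\right) = -59 + M^{2} - 132 M$)
$L{\left(C \right)} = - 400 C$ ($L{\left(C \right)} = - 200 \cdot 2 C = - 400 C$)
$\frac{1724 + F{\left(-141 \right)}}{-24809 + 11222} + L{\left(-89 \right)} = \frac{1724 - \left(-18553 - 19881\right)}{-24809 + 11222} - -35600 = \frac{1724 + \left(-59 + 19881 + 18612\right)}{-13587} + 35600 = \left(1724 + 38434\right) \left(- \frac{1}{13587}\right) + 35600 = 40158 \left(- \frac{1}{13587}\right) + 35600 = - \frac{13386}{4529} + 35600 = \frac{161219014}{4529}$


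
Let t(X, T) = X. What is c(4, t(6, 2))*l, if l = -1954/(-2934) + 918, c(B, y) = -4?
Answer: -5390732/1467 ≈ -3674.7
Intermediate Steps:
l = 1347683/1467 (l = -1954*(-1/2934) + 918 = 977/1467 + 918 = 1347683/1467 ≈ 918.67)
c(4, t(6, 2))*l = -4*1347683/1467 = -5390732/1467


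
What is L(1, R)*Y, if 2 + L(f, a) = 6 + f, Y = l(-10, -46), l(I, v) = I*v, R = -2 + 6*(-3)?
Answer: 2300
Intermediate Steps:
R = -20 (R = -2 - 18 = -20)
Y = 460 (Y = -10*(-46) = 460)
L(f, a) = 4 + f (L(f, a) = -2 + (6 + f) = 4 + f)
L(1, R)*Y = (4 + 1)*460 = 5*460 = 2300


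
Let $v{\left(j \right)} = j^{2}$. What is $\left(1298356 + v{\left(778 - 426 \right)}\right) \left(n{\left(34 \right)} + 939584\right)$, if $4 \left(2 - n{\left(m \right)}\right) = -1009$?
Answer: $1336694349445$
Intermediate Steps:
$n{\left(m \right)} = \frac{1017}{4}$ ($n{\left(m \right)} = 2 - - \frac{1009}{4} = 2 + \frac{1009}{4} = \frac{1017}{4}$)
$\left(1298356 + v{\left(778 - 426 \right)}\right) \left(n{\left(34 \right)} + 939584\right) = \left(1298356 + \left(778 - 426\right)^{2}\right) \left(\frac{1017}{4} + 939584\right) = \left(1298356 + 352^{2}\right) \frac{3759353}{4} = \left(1298356 + 123904\right) \frac{3759353}{4} = 1422260 \cdot \frac{3759353}{4} = 1336694349445$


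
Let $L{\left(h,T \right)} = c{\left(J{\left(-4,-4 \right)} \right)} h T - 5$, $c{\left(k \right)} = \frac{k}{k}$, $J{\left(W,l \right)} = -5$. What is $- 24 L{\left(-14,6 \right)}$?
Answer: $2136$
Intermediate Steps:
$c{\left(k \right)} = 1$
$L{\left(h,T \right)} = -5 + T h$ ($L{\left(h,T \right)} = 1 h T - 5 = h T - 5 = T h - 5 = -5 + T h$)
$- 24 L{\left(-14,6 \right)} = - 24 \left(-5 + 6 \left(-14\right)\right) = - 24 \left(-5 - 84\right) = \left(-24\right) \left(-89\right) = 2136$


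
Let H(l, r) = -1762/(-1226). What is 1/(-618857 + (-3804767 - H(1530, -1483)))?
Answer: -613/2711682393 ≈ -2.2606e-7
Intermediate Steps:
H(l, r) = 881/613 (H(l, r) = -1762*(-1/1226) = 881/613)
1/(-618857 + (-3804767 - H(1530, -1483))) = 1/(-618857 + (-3804767 - 1*881/613)) = 1/(-618857 + (-3804767 - 881/613)) = 1/(-618857 - 2332323052/613) = 1/(-2711682393/613) = -613/2711682393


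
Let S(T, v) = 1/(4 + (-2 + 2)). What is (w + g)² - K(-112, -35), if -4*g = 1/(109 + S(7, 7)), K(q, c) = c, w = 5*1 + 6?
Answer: 29781551/190969 ≈ 155.95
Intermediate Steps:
S(T, v) = ¼ (S(T, v) = 1/(4 + 0) = 1/4 = ¼)
w = 11 (w = 5 + 6 = 11)
g = -1/437 (g = -1/(4*(109 + ¼)) = -1/(4*437/4) = -¼*4/437 = -1/437 ≈ -0.0022883)
(w + g)² - K(-112, -35) = (11 - 1/437)² - 1*(-35) = (4806/437)² + 35 = 23097636/190969 + 35 = 29781551/190969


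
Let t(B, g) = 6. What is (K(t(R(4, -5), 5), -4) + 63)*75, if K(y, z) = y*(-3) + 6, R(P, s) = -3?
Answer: 3825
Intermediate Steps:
K(y, z) = 6 - 3*y (K(y, z) = -3*y + 6 = 6 - 3*y)
(K(t(R(4, -5), 5), -4) + 63)*75 = ((6 - 3*6) + 63)*75 = ((6 - 18) + 63)*75 = (-12 + 63)*75 = 51*75 = 3825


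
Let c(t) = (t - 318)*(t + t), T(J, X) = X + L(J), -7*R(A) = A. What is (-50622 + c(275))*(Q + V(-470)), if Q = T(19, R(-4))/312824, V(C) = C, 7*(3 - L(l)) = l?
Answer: 9555008816936/273721 ≈ 3.4908e+7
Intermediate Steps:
L(l) = 3 - l/7
R(A) = -A/7
T(J, X) = 3 + X - J/7 (T(J, X) = X + (3 - J/7) = 3 + X - J/7)
c(t) = 2*t*(-318 + t) (c(t) = (-318 + t)*(2*t) = 2*t*(-318 + t))
Q = 3/1094884 (Q = (3 - ⅐*(-4) - ⅐*19)/312824 = (3 + 4/7 - 19/7)*(1/312824) = (6/7)*(1/312824) = 3/1094884 ≈ 2.7400e-6)
(-50622 + c(275))*(Q + V(-470)) = (-50622 + 2*275*(-318 + 275))*(3/1094884 - 470) = (-50622 + 2*275*(-43))*(-514595477/1094884) = (-50622 - 23650)*(-514595477/1094884) = -74272*(-514595477/1094884) = 9555008816936/273721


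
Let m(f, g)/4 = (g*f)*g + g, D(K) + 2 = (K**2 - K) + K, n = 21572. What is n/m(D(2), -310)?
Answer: 5393/191890 ≈ 0.028105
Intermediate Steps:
D(K) = -2 + K**2 (D(K) = -2 + ((K**2 - K) + K) = -2 + K**2)
m(f, g) = 4*g + 4*f*g**2 (m(f, g) = 4*((g*f)*g + g) = 4*((f*g)*g + g) = 4*(f*g**2 + g) = 4*(g + f*g**2) = 4*g + 4*f*g**2)
n/m(D(2), -310) = 21572/((4*(-310)*(1 + (-2 + 2**2)*(-310)))) = 21572/((4*(-310)*(1 + (-2 + 4)*(-310)))) = 21572/((4*(-310)*(1 + 2*(-310)))) = 21572/((4*(-310)*(1 - 620))) = 21572/((4*(-310)*(-619))) = 21572/767560 = 21572*(1/767560) = 5393/191890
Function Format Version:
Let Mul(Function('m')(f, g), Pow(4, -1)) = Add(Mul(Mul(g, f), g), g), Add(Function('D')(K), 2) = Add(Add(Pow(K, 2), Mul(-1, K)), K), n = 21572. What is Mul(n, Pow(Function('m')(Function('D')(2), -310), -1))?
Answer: Rational(5393, 191890) ≈ 0.028105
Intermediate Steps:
Function('D')(K) = Add(-2, Pow(K, 2)) (Function('D')(K) = Add(-2, Add(Add(Pow(K, 2), Mul(-1, K)), K)) = Add(-2, Pow(K, 2)))
Function('m')(f, g) = Add(Mul(4, g), Mul(4, f, Pow(g, 2))) (Function('m')(f, g) = Mul(4, Add(Mul(Mul(g, f), g), g)) = Mul(4, Add(Mul(Mul(f, g), g), g)) = Mul(4, Add(Mul(f, Pow(g, 2)), g)) = Mul(4, Add(g, Mul(f, Pow(g, 2)))) = Add(Mul(4, g), Mul(4, f, Pow(g, 2))))
Mul(n, Pow(Function('m')(Function('D')(2), -310), -1)) = Mul(21572, Pow(Mul(4, -310, Add(1, Mul(Add(-2, Pow(2, 2)), -310))), -1)) = Mul(21572, Pow(Mul(4, -310, Add(1, Mul(Add(-2, 4), -310))), -1)) = Mul(21572, Pow(Mul(4, -310, Add(1, Mul(2, -310))), -1)) = Mul(21572, Pow(Mul(4, -310, Add(1, -620)), -1)) = Mul(21572, Pow(Mul(4, -310, -619), -1)) = Mul(21572, Pow(767560, -1)) = Mul(21572, Rational(1, 767560)) = Rational(5393, 191890)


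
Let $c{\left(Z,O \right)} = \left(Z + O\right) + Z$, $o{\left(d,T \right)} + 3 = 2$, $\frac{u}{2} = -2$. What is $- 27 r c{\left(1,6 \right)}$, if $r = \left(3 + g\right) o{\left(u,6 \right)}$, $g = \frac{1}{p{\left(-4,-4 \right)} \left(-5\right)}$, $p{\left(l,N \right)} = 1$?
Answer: $\frac{3024}{5} \approx 604.8$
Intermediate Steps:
$u = -4$ ($u = 2 \left(-2\right) = -4$)
$o{\left(d,T \right)} = -1$ ($o{\left(d,T \right)} = -3 + 2 = -1$)
$g = - \frac{1}{5}$ ($g = \frac{1}{1 \left(-5\right)} = \frac{1}{-5} = - \frac{1}{5} \approx -0.2$)
$c{\left(Z,O \right)} = O + 2 Z$ ($c{\left(Z,O \right)} = \left(O + Z\right) + Z = O + 2 Z$)
$r = - \frac{14}{5}$ ($r = \left(3 - \frac{1}{5}\right) \left(-1\right) = \frac{14}{5} \left(-1\right) = - \frac{14}{5} \approx -2.8$)
$- 27 r c{\left(1,6 \right)} = \left(-27\right) \left(- \frac{14}{5}\right) \left(6 + 2 \cdot 1\right) = \frac{378 \left(6 + 2\right)}{5} = \frac{378}{5} \cdot 8 = \frac{3024}{5}$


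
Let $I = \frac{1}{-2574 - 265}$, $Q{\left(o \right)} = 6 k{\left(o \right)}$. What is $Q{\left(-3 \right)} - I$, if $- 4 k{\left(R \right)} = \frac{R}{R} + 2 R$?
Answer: $\frac{42587}{5678} \approx 7.5004$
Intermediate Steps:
$k{\left(R \right)} = - \frac{1}{4} - \frac{R}{2}$ ($k{\left(R \right)} = - \frac{\frac{R}{R} + 2 R}{4} = - \frac{1 + 2 R}{4} = - \frac{1}{4} - \frac{R}{2}$)
$Q{\left(o \right)} = - \frac{3}{2} - 3 o$ ($Q{\left(o \right)} = 6 \left(- \frac{1}{4} - \frac{o}{2}\right) = - \frac{3}{2} - 3 o$)
$I = - \frac{1}{2839}$ ($I = \frac{1}{-2839} = - \frac{1}{2839} \approx -0.00035224$)
$Q{\left(-3 \right)} - I = \left(- \frac{3}{2} - -9\right) - - \frac{1}{2839} = \left(- \frac{3}{2} + 9\right) + \frac{1}{2839} = \frac{15}{2} + \frac{1}{2839} = \frac{42587}{5678}$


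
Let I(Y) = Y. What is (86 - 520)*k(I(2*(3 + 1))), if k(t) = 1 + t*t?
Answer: -28210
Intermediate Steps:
k(t) = 1 + t**2
(86 - 520)*k(I(2*(3 + 1))) = (86 - 520)*(1 + (2*(3 + 1))**2) = -434*(1 + (2*4)**2) = -434*(1 + 8**2) = -434*(1 + 64) = -434*65 = -28210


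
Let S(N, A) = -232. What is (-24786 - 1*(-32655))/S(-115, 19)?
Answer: -7869/232 ≈ -33.918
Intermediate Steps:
(-24786 - 1*(-32655))/S(-115, 19) = (-24786 - 1*(-32655))/(-232) = (-24786 + 32655)*(-1/232) = 7869*(-1/232) = -7869/232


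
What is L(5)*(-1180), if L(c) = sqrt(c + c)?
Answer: -1180*sqrt(10) ≈ -3731.5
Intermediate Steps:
L(c) = sqrt(2)*sqrt(c) (L(c) = sqrt(2*c) = sqrt(2)*sqrt(c))
L(5)*(-1180) = (sqrt(2)*sqrt(5))*(-1180) = sqrt(10)*(-1180) = -1180*sqrt(10)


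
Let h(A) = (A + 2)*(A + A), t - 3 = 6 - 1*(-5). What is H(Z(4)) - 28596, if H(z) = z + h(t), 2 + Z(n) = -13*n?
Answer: -28202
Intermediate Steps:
Z(n) = -2 - 13*n
t = 14 (t = 3 + (6 - 1*(-5)) = 3 + (6 + 5) = 3 + 11 = 14)
h(A) = 2*A*(2 + A) (h(A) = (2 + A)*(2*A) = 2*A*(2 + A))
H(z) = 448 + z (H(z) = z + 2*14*(2 + 14) = z + 2*14*16 = z + 448 = 448 + z)
H(Z(4)) - 28596 = (448 + (-2 - 13*4)) - 28596 = (448 + (-2 - 52)) - 28596 = (448 - 54) - 28596 = 394 - 28596 = -28202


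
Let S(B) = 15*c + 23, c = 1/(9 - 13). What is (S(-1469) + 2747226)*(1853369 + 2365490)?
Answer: 46360961392679/4 ≈ 1.1590e+13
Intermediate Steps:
c = -1/4 (c = 1/(-4) = -1/4 ≈ -0.25000)
S(B) = 77/4 (S(B) = 15*(-1/4) + 23 = -15/4 + 23 = 77/4)
(S(-1469) + 2747226)*(1853369 + 2365490) = (77/4 + 2747226)*(1853369 + 2365490) = (10988981/4)*4218859 = 46360961392679/4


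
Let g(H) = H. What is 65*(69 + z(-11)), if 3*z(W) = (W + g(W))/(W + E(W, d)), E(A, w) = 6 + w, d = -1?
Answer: 41080/9 ≈ 4564.4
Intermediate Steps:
z(W) = 2*W/(3*(5 + W)) (z(W) = ((W + W)/(W + (6 - 1)))/3 = ((2*W)/(W + 5))/3 = ((2*W)/(5 + W))/3 = (2*W/(5 + W))/3 = 2*W/(3*(5 + W)))
65*(69 + z(-11)) = 65*(69 + (⅔)*(-11)/(5 - 11)) = 65*(69 + (⅔)*(-11)/(-6)) = 65*(69 + (⅔)*(-11)*(-⅙)) = 65*(69 + 11/9) = 65*(632/9) = 41080/9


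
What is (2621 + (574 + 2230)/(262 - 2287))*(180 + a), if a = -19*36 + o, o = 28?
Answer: -2525047196/2025 ≈ -1.2469e+6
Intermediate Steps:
a = -656 (a = -19*36 + 28 = -684 + 28 = -656)
(2621 + (574 + 2230)/(262 - 2287))*(180 + a) = (2621 + (574 + 2230)/(262 - 2287))*(180 - 656) = (2621 + 2804/(-2025))*(-476) = (2621 + 2804*(-1/2025))*(-476) = (2621 - 2804/2025)*(-476) = (5304721/2025)*(-476) = -2525047196/2025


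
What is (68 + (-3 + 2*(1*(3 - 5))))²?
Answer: 3721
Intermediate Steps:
(68 + (-3 + 2*(1*(3 - 5))))² = (68 + (-3 + 2*(1*(-2))))² = (68 + (-3 + 2*(-2)))² = (68 + (-3 - 4))² = (68 - 7)² = 61² = 3721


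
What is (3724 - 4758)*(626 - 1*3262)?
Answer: 2725624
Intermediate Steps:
(3724 - 4758)*(626 - 1*3262) = -1034*(626 - 3262) = -1034*(-2636) = 2725624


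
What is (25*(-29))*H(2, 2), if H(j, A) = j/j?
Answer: -725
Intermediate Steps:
H(j, A) = 1
(25*(-29))*H(2, 2) = (25*(-29))*1 = -725*1 = -725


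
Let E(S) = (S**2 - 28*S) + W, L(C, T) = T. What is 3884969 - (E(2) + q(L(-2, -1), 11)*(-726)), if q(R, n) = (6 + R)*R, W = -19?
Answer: 3881410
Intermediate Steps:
q(R, n) = R*(6 + R)
E(S) = -19 + S**2 - 28*S (E(S) = (S**2 - 28*S) - 19 = -19 + S**2 - 28*S)
3884969 - (E(2) + q(L(-2, -1), 11)*(-726)) = 3884969 - ((-19 + 2**2 - 28*2) - (6 - 1)*(-726)) = 3884969 - ((-19 + 4 - 56) - 1*5*(-726)) = 3884969 - (-71 - 5*(-726)) = 3884969 - (-71 + 3630) = 3884969 - 1*3559 = 3884969 - 3559 = 3881410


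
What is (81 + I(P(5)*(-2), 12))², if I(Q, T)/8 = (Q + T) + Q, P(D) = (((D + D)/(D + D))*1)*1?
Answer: 21025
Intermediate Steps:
P(D) = 1 (P(D) = (((2*D)/((2*D)))*1)*1 = (((2*D)*(1/(2*D)))*1)*1 = (1*1)*1 = 1*1 = 1)
I(Q, T) = 8*T + 16*Q (I(Q, T) = 8*((Q + T) + Q) = 8*(T + 2*Q) = 8*T + 16*Q)
(81 + I(P(5)*(-2), 12))² = (81 + (8*12 + 16*(1*(-2))))² = (81 + (96 + 16*(-2)))² = (81 + (96 - 32))² = (81 + 64)² = 145² = 21025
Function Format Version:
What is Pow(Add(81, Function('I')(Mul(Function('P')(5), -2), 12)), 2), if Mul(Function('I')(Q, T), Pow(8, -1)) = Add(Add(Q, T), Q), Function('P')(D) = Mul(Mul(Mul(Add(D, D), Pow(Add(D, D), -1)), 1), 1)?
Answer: 21025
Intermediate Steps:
Function('P')(D) = 1 (Function('P')(D) = Mul(Mul(Mul(Mul(2, D), Pow(Mul(2, D), -1)), 1), 1) = Mul(Mul(Mul(Mul(2, D), Mul(Rational(1, 2), Pow(D, -1))), 1), 1) = Mul(Mul(1, 1), 1) = Mul(1, 1) = 1)
Function('I')(Q, T) = Add(Mul(8, T), Mul(16, Q)) (Function('I')(Q, T) = Mul(8, Add(Add(Q, T), Q)) = Mul(8, Add(T, Mul(2, Q))) = Add(Mul(8, T), Mul(16, Q)))
Pow(Add(81, Function('I')(Mul(Function('P')(5), -2), 12)), 2) = Pow(Add(81, Add(Mul(8, 12), Mul(16, Mul(1, -2)))), 2) = Pow(Add(81, Add(96, Mul(16, -2))), 2) = Pow(Add(81, Add(96, -32)), 2) = Pow(Add(81, 64), 2) = Pow(145, 2) = 21025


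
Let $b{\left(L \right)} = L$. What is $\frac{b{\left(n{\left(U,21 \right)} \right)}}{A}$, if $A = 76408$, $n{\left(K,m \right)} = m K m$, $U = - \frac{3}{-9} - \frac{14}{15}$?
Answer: $- \frac{1323}{382040} \approx -0.003463$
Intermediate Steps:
$U = - \frac{3}{5}$ ($U = \left(-3\right) \left(- \frac{1}{9}\right) - \frac{14}{15} = \frac{1}{3} - \frac{14}{15} = - \frac{3}{5} \approx -0.6$)
$n{\left(K,m \right)} = K m^{2}$ ($n{\left(K,m \right)} = K m m = K m^{2}$)
$\frac{b{\left(n{\left(U,21 \right)} \right)}}{A} = \frac{\left(- \frac{3}{5}\right) 21^{2}}{76408} = \left(- \frac{3}{5}\right) 441 \cdot \frac{1}{76408} = \left(- \frac{1323}{5}\right) \frac{1}{76408} = - \frac{1323}{382040}$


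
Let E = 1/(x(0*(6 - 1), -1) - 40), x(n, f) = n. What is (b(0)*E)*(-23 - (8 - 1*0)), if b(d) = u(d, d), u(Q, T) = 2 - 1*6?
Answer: -31/10 ≈ -3.1000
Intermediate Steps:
u(Q, T) = -4 (u(Q, T) = 2 - 6 = -4)
b(d) = -4
E = -1/40 (E = 1/(0*(6 - 1) - 40) = 1/(0*5 - 40) = 1/(0 - 40) = 1/(-40) = -1/40 ≈ -0.025000)
(b(0)*E)*(-23 - (8 - 1*0)) = (-4*(-1/40))*(-23 - (8 - 1*0)) = (-23 - (8 + 0))/10 = (-23 - 1*8)/10 = (-23 - 8)/10 = (⅒)*(-31) = -31/10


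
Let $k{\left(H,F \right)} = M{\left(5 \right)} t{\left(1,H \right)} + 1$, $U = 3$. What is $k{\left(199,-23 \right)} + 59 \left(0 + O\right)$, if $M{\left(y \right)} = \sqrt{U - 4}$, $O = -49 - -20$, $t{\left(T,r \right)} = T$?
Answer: $-1710 + i \approx -1710.0 + 1.0 i$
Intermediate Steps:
$O = -29$ ($O = -49 + 20 = -29$)
$M{\left(y \right)} = i$ ($M{\left(y \right)} = \sqrt{3 - 4} = \sqrt{-1} = i$)
$k{\left(H,F \right)} = 1 + i$ ($k{\left(H,F \right)} = i 1 + 1 = i + 1 = 1 + i$)
$k{\left(199,-23 \right)} + 59 \left(0 + O\right) = \left(1 + i\right) + 59 \left(0 - 29\right) = \left(1 + i\right) + 59 \left(-29\right) = \left(1 + i\right) - 1711 = -1710 + i$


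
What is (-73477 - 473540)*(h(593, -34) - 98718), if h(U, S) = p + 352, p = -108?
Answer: 53866952058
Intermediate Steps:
h(U, S) = 244 (h(U, S) = -108 + 352 = 244)
(-73477 - 473540)*(h(593, -34) - 98718) = (-73477 - 473540)*(244 - 98718) = -547017*(-98474) = 53866952058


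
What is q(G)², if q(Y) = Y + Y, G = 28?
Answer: 3136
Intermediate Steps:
q(Y) = 2*Y
q(G)² = (2*28)² = 56² = 3136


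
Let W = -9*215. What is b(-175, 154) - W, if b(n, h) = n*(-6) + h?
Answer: 3139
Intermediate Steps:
b(n, h) = h - 6*n (b(n, h) = -6*n + h = h - 6*n)
W = -1935
b(-175, 154) - W = (154 - 6*(-175)) - 1*(-1935) = (154 + 1050) + 1935 = 1204 + 1935 = 3139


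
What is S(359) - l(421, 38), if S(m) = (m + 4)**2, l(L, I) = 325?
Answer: 131444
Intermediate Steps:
S(m) = (4 + m)**2
S(359) - l(421, 38) = (4 + 359)**2 - 1*325 = 363**2 - 325 = 131769 - 325 = 131444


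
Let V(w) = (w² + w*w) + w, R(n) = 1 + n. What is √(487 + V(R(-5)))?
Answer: √515 ≈ 22.694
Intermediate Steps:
V(w) = w + 2*w² (V(w) = (w² + w²) + w = 2*w² + w = w + 2*w²)
√(487 + V(R(-5))) = √(487 + (1 - 5)*(1 + 2*(1 - 5))) = √(487 - 4*(1 + 2*(-4))) = √(487 - 4*(1 - 8)) = √(487 - 4*(-7)) = √(487 + 28) = √515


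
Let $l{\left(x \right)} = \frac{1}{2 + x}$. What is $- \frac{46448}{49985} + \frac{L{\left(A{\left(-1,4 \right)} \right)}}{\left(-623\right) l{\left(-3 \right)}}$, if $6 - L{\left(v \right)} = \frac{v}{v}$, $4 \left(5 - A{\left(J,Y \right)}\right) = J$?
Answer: $- \frac{28687179}{31140655} \approx -0.92121$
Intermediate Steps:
$A{\left(J,Y \right)} = 5 - \frac{J}{4}$
$L{\left(v \right)} = 5$ ($L{\left(v \right)} = 6 - \frac{v}{v} = 6 - 1 = 5$)
$- \frac{46448}{49985} + \frac{L{\left(A{\left(-1,4 \right)} \right)}}{\left(-623\right) l{\left(-3 \right)}} = - \frac{46448}{49985} + \frac{5}{\left(-623\right) \frac{1}{2 - 3}} = \left(-46448\right) \frac{1}{49985} + \frac{5}{\left(-623\right) \frac{1}{-1}} = - \frac{46448}{49985} + \frac{5}{\left(-623\right) \left(-1\right)} = - \frac{46448}{49985} + \frac{5}{623} = - \frac{28687179}{31140655}$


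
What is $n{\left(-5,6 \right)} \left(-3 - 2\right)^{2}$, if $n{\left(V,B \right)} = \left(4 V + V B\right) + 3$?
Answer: $-1175$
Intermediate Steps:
$n{\left(V,B \right)} = 3 + 4 V + B V$ ($n{\left(V,B \right)} = \left(4 V + B V\right) + 3 = 3 + 4 V + B V$)
$n{\left(-5,6 \right)} \left(-3 - 2\right)^{2} = \left(3 + 4 \left(-5\right) + 6 \left(-5\right)\right) \left(-3 - 2\right)^{2} = \left(3 - 20 - 30\right) \left(-5\right)^{2} = \left(-47\right) 25 = -1175$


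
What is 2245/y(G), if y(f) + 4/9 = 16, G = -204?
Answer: 4041/28 ≈ 144.32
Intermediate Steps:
y(f) = 140/9 (y(f) = -4/9 + 16 = 140/9)
2245/y(G) = 2245/(140/9) = 2245*(9/140) = 4041/28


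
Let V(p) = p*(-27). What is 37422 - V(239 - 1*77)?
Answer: 41796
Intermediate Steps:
V(p) = -27*p
37422 - V(239 - 1*77) = 37422 - (-27)*(239 - 1*77) = 37422 - (-27)*(239 - 77) = 37422 - (-27)*162 = 37422 - 1*(-4374) = 37422 + 4374 = 41796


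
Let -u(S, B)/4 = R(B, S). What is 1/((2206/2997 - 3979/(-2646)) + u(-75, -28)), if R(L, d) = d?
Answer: 293706/88769657 ≈ 0.0033086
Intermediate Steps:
u(S, B) = -4*S
1/((2206/2997 - 3979/(-2646)) + u(-75, -28)) = 1/((2206/2997 - 3979/(-2646)) - 4*(-75)) = 1/((2206*(1/2997) - 3979*(-1/2646)) + 300) = 1/((2206/2997 + 3979/2646) + 300) = 1/(657857/293706 + 300) = 1/(88769657/293706) = 293706/88769657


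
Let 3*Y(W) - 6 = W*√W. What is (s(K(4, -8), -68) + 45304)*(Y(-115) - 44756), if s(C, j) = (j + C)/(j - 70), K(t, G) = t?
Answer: -46633787344/23 - 15630040*I*√115/9 ≈ -2.0276e+9 - 1.8624e+7*I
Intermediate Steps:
Y(W) = 2 + W^(3/2)/3 (Y(W) = 2 + (W*√W)/3 = 2 + W^(3/2)/3)
s(C, j) = (C + j)/(-70 + j)
(s(K(4, -8), -68) + 45304)*(Y(-115) - 44756) = ((4 - 68)/(-70 - 68) + 45304)*((2 + (-115)^(3/2)/3) - 44756) = (-64/(-138) + 45304)*((2 + (-115*I*√115)/3) - 44756) = (-1/138*(-64) + 45304)*((2 - 115*I*√115/3) - 44756) = (32/69 + 45304)*(-44754 - 115*I*√115/3) = 3126008*(-44754 - 115*I*√115/3)/69 = -46633787344/23 - 15630040*I*√115/9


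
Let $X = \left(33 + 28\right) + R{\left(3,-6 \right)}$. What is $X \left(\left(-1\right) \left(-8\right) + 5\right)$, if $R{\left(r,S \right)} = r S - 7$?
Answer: $468$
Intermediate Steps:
$R{\left(r,S \right)} = -7 + S r$ ($R{\left(r,S \right)} = S r - 7 = -7 + S r$)
$X = 36$ ($X = \left(33 + 28\right) - 25 = 61 - 25 = 36$)
$X \left(\left(-1\right) \left(-8\right) + 5\right) = 36 \left(\left(-1\right) \left(-8\right) + 5\right) = 36 \left(8 + 5\right) = 36 \cdot 13 = 468$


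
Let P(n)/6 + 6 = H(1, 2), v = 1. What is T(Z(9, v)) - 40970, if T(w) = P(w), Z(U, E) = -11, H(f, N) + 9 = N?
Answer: -41048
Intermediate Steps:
H(f, N) = -9 + N
P(n) = -78 (P(n) = -36 + 6*(-9 + 2) = -36 + 6*(-7) = -36 - 42 = -78)
T(w) = -78
T(Z(9, v)) - 40970 = -78 - 40970 = -41048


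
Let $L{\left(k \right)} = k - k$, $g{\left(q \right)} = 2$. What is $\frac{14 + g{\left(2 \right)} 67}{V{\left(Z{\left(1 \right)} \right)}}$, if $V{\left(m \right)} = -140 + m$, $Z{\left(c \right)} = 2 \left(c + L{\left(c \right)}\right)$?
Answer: $- \frac{74}{69} \approx -1.0725$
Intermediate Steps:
$L{\left(k \right)} = 0$
$Z{\left(c \right)} = 2 c$ ($Z{\left(c \right)} = 2 \left(c + 0\right) = 2 c$)
$\frac{14 + g{\left(2 \right)} 67}{V{\left(Z{\left(1 \right)} \right)}} = \frac{14 + 2 \cdot 67}{-140 + 2 \cdot 1} = \frac{14 + 134}{-140 + 2} = \frac{148}{-138} = 148 \left(- \frac{1}{138}\right) = - \frac{74}{69}$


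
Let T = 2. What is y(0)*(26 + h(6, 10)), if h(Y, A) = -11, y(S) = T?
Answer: 30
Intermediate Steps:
y(S) = 2
y(0)*(26 + h(6, 10)) = 2*(26 - 11) = 2*15 = 30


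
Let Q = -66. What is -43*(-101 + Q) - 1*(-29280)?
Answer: 36461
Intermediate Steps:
-43*(-101 + Q) - 1*(-29280) = -43*(-101 - 66) - 1*(-29280) = -43*(-167) + 29280 = 7181 + 29280 = 36461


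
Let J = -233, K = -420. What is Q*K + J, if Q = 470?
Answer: -197633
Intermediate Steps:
Q*K + J = 470*(-420) - 233 = -197400 - 233 = -197633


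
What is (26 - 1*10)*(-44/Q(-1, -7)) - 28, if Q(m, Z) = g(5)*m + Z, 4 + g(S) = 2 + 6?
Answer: 36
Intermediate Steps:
g(S) = 4 (g(S) = -4 + (2 + 6) = -4 + 8 = 4)
Q(m, Z) = Z + 4*m (Q(m, Z) = 4*m + Z = Z + 4*m)
(26 - 1*10)*(-44/Q(-1, -7)) - 28 = (26 - 1*10)*(-44/(-7 + 4*(-1))) - 28 = (26 - 10)*(-44/(-7 - 4)) - 28 = 16*(-44/(-11)) - 28 = 16*(-44*(-1/11)) - 28 = 16*4 - 28 = 64 - 28 = 36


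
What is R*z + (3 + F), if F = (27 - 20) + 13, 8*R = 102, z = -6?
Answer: -107/2 ≈ -53.500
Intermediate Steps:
R = 51/4 (R = (⅛)*102 = 51/4 ≈ 12.750)
F = 20 (F = 7 + 13 = 20)
R*z + (3 + F) = (51/4)*(-6) + (3 + 20) = -153/2 + 23 = -107/2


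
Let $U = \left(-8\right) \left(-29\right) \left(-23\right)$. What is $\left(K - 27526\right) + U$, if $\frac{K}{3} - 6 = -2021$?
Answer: $-38907$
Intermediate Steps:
$K = -6045$ ($K = 18 + 3 \left(-2021\right) = 18 - 6063 = -6045$)
$U = -5336$ ($U = 232 \left(-23\right) = -5336$)
$\left(K - 27526\right) + U = \left(-6045 - 27526\right) - 5336 = -33571 - 5336 = -38907$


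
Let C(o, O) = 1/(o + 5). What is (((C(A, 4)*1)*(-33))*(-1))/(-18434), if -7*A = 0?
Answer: -33/92170 ≈ -0.00035803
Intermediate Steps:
A = 0 (A = -1/7*0 = 0)
C(o, O) = 1/(5 + o)
(((C(A, 4)*1)*(-33))*(-1))/(-18434) = (((1/(5 + 0))*(-33))*(-1))/(-18434) = (((1/5)*(-33))*(-1))*(-1/18434) = -33/5*(-1)*(-1/18434) = (33/5)*(-1/18434) = -33/92170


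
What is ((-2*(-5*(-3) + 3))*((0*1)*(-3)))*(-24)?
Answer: 0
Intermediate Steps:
((-2*(-5*(-3) + 3))*((0*1)*(-3)))*(-24) = ((-2*(15 + 3))*(0*(-3)))*(-24) = (-2*18*0)*(-24) = -36*0*(-24) = 0*(-24) = 0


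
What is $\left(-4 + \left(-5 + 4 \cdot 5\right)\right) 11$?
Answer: $121$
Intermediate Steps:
$\left(-4 + \left(-5 + 4 \cdot 5\right)\right) 11 = \left(-4 + \left(-5 + 20\right)\right) 11 = \left(-4 + 15\right) 11 = 11 \cdot 11 = 121$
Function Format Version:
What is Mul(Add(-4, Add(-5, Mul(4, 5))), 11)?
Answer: 121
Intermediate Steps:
Mul(Add(-4, Add(-5, Mul(4, 5))), 11) = Mul(Add(-4, Add(-5, 20)), 11) = Mul(Add(-4, 15), 11) = Mul(11, 11) = 121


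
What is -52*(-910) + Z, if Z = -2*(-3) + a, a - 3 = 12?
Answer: 47341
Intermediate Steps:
a = 15 (a = 3 + 12 = 15)
Z = 21 (Z = -2*(-3) + 15 = 6 + 15 = 21)
-52*(-910) + Z = -52*(-910) + 21 = 47320 + 21 = 47341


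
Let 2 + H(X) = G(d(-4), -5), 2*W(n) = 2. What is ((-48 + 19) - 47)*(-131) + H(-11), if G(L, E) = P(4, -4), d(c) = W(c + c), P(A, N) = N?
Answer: 9950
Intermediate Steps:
W(n) = 1 (W(n) = (1/2)*2 = 1)
d(c) = 1
G(L, E) = -4
H(X) = -6 (H(X) = -2 - 4 = -6)
((-48 + 19) - 47)*(-131) + H(-11) = ((-48 + 19) - 47)*(-131) - 6 = (-29 - 47)*(-131) - 6 = -76*(-131) - 6 = 9956 - 6 = 9950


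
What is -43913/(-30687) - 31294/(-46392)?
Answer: 166529493/79090628 ≈ 2.1056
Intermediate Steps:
-43913/(-30687) - 31294/(-46392) = -43913*(-1/30687) - 31294*(-1/46392) = 43913/30687 + 15647/23196 = 166529493/79090628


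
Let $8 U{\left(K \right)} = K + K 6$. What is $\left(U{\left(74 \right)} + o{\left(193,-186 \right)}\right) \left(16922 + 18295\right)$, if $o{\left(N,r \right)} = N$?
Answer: $\frac{36308727}{4} \approx 9.0772 \cdot 10^{6}$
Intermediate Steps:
$U{\left(K \right)} = \frac{7 K}{8}$ ($U{\left(K \right)} = \frac{K + K 6}{8} = \frac{K + 6 K}{8} = \frac{7 K}{8}$)
$\left(U{\left(74 \right)} + o{\left(193,-186 \right)}\right) \left(16922 + 18295\right) = \left(\frac{7}{8} \cdot 74 + 193\right) \left(16922 + 18295\right) = \left(\frac{259}{4} + 193\right) 35217 = \frac{1031}{4} \cdot 35217 = \frac{36308727}{4}$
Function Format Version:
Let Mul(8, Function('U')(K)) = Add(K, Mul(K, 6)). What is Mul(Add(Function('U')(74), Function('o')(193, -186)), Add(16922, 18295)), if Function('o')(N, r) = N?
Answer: Rational(36308727, 4) ≈ 9.0772e+6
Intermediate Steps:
Function('U')(K) = Mul(Rational(7, 8), K) (Function('U')(K) = Mul(Rational(1, 8), Add(K, Mul(K, 6))) = Mul(Rational(1, 8), Add(K, Mul(6, K))) = Mul(Rational(1, 8), Mul(7, K)) = Mul(Rational(7, 8), K))
Mul(Add(Function('U')(74), Function('o')(193, -186)), Add(16922, 18295)) = Mul(Add(Mul(Rational(7, 8), 74), 193), Add(16922, 18295)) = Mul(Add(Rational(259, 4), 193), 35217) = Mul(Rational(1031, 4), 35217) = Rational(36308727, 4)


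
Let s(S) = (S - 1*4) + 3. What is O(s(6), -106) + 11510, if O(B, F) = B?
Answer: 11515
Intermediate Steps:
s(S) = -1 + S (s(S) = (S - 4) + 3 = (-4 + S) + 3 = -1 + S)
O(s(6), -106) + 11510 = (-1 + 6) + 11510 = 5 + 11510 = 11515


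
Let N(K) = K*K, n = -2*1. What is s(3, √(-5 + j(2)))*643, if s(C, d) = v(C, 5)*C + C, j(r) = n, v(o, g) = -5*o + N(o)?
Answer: -9645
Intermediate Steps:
n = -2
N(K) = K²
v(o, g) = o² - 5*o (v(o, g) = -5*o + o² = o² - 5*o)
j(r) = -2
s(C, d) = C + C²*(-5 + C) (s(C, d) = (C*(-5 + C))*C + C = C²*(-5 + C) + C = C + C²*(-5 + C))
s(3, √(-5 + j(2)))*643 = (3*(1 + 3² - 5*3))*643 = (3*(1 + 9 - 15))*643 = (3*(-5))*643 = -15*643 = -9645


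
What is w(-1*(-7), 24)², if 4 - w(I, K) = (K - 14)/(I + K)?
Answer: 12996/961 ≈ 13.523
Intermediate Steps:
w(I, K) = 4 - (-14 + K)/(I + K) (w(I, K) = 4 - (K - 14)/(I + K) = 4 - (-14 + K)/(I + K))
w(-1*(-7), 24)² = ((14 + 3*24 + 4*(-1*(-7)))/(-1*(-7) + 24))² = ((14 + 72 + 4*7)/(7 + 24))² = ((14 + 72 + 28)/31)² = ((1/31)*114)² = (114/31)² = 12996/961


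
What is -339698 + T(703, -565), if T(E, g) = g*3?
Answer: -341393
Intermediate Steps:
T(E, g) = 3*g
-339698 + T(703, -565) = -339698 + 3*(-565) = -339698 - 1695 = -341393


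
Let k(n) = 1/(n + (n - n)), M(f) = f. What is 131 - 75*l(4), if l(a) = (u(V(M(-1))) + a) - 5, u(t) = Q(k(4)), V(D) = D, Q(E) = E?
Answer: 749/4 ≈ 187.25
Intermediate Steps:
k(n) = 1/n (k(n) = 1/(n + 0) = 1/n)
u(t) = ¼ (u(t) = 1/4 = ¼)
l(a) = -19/4 + a (l(a) = (¼ + a) - 5 = -19/4 + a)
131 - 75*l(4) = 131 - 75*(-19/4 + 4) = 131 - 75*(-¾) = 131 + 225/4 = 749/4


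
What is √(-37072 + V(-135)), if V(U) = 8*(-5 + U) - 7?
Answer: I*√38199 ≈ 195.45*I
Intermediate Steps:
V(U) = -47 + 8*U (V(U) = (-40 + 8*U) - 7 = -47 + 8*U)
√(-37072 + V(-135)) = √(-37072 + (-47 + 8*(-135))) = √(-37072 + (-47 - 1080)) = √(-37072 - 1127) = √(-38199) = I*√38199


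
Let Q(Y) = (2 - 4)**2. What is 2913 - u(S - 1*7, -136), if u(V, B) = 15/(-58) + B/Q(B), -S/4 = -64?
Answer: 170941/58 ≈ 2947.3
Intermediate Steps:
S = 256 (S = -4*(-64) = 256)
Q(Y) = 4 (Q(Y) = (-2)**2 = 4)
u(V, B) = -15/58 + B/4 (u(V, B) = 15/(-58) + B/4 = 15*(-1/58) + B*(1/4) = -15/58 + B/4)
2913 - u(S - 1*7, -136) = 2913 - (-15/58 + (1/4)*(-136)) = 2913 - (-15/58 - 34) = 2913 - 1*(-1987/58) = 2913 + 1987/58 = 170941/58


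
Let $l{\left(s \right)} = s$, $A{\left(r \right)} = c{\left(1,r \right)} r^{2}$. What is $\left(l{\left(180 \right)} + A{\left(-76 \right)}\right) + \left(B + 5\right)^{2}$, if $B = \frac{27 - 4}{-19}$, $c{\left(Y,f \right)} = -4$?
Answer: $- \frac{8270380}{361} \approx -22910.0$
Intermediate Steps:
$A{\left(r \right)} = - 4 r^{2}$
$B = - \frac{23}{19}$ ($B = 23 \left(- \frac{1}{19}\right) = - \frac{23}{19} \approx -1.2105$)
$\left(l{\left(180 \right)} + A{\left(-76 \right)}\right) + \left(B + 5\right)^{2} = \left(180 - 4 \left(-76\right)^{2}\right) + \left(- \frac{23}{19} + 5\right)^{2} = \left(180 - 23104\right) + \left(\frac{72}{19}\right)^{2} = \left(180 - 23104\right) + \frac{5184}{361} = -22924 + \frac{5184}{361} = - \frac{8270380}{361}$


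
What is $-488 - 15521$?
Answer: $-16009$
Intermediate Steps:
$-488 - 15521 = -16009$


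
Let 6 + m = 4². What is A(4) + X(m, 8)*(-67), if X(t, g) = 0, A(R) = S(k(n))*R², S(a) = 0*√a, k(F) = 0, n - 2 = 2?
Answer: 0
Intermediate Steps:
n = 4 (n = 2 + 2 = 4)
m = 10 (m = -6 + 4² = -6 + 16 = 10)
S(a) = 0
A(R) = 0 (A(R) = 0*R² = 0)
A(4) + X(m, 8)*(-67) = 0 + 0*(-67) = 0 + 0 = 0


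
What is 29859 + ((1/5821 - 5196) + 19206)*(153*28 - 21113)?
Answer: -1372268349680/5821 ≈ -2.3574e+8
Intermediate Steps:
29859 + ((1/5821 - 5196) + 19206)*(153*28 - 21113) = 29859 + ((1/5821 - 5196) + 19206)*(4284 - 21113) = 29859 + (-30245915/5821 + 19206)*(-16829) = 29859 + (81552211/5821)*(-16829) = 29859 - 1372442158919/5821 = -1372268349680/5821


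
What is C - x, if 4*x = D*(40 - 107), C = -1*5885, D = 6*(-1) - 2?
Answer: -6019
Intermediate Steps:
D = -8 (D = -6 - 2 = -8)
C = -5885
x = 134 (x = (-8*(40 - 107))/4 = (-8*(-67))/4 = (1/4)*536 = 134)
C - x = -5885 - 1*134 = -5885 - 134 = -6019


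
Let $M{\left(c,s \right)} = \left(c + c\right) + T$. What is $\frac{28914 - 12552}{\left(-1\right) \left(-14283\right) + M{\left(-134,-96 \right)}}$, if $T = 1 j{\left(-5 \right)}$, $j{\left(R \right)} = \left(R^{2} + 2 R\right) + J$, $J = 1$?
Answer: $\frac{1818}{1559} \approx 1.1661$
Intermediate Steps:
$j{\left(R \right)} = 1 + R^{2} + 2 R$ ($j{\left(R \right)} = \left(R^{2} + 2 R\right) + 1 = 1 + R^{2} + 2 R$)
$T = 16$ ($T = 1 \left(1 + \left(-5\right)^{2} + 2 \left(-5\right)\right) = 1 \left(1 + 25 - 10\right) = 1 \cdot 16 = 16$)
$M{\left(c,s \right)} = 16 + 2 c$ ($M{\left(c,s \right)} = \left(c + c\right) + 16 = 2 c + 16 = 16 + 2 c$)
$\frac{28914 - 12552}{\left(-1\right) \left(-14283\right) + M{\left(-134,-96 \right)}} = \frac{28914 - 12552}{\left(-1\right) \left(-14283\right) + \left(16 + 2 \left(-134\right)\right)} = \frac{16362}{14283 + \left(16 - 268\right)} = \frac{16362}{14283 - 252} = \frac{16362}{14031} = 16362 \cdot \frac{1}{14031} = \frac{1818}{1559}$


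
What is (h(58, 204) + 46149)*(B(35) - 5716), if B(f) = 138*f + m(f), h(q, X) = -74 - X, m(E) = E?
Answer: -39036221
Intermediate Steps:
B(f) = 139*f (B(f) = 138*f + f = 139*f)
(h(58, 204) + 46149)*(B(35) - 5716) = ((-74 - 1*204) + 46149)*(139*35 - 5716) = ((-74 - 204) + 46149)*(4865 - 5716) = (-278 + 46149)*(-851) = 45871*(-851) = -39036221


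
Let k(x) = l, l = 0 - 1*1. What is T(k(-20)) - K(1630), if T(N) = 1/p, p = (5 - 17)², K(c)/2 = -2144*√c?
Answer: 1/144 + 4288*√1630 ≈ 1.7312e+5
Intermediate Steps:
K(c) = -4288*√c (K(c) = 2*(-2144*√c) = -4288*√c)
l = -1 (l = 0 - 1 = -1)
k(x) = -1
p = 144 (p = (-12)² = 144)
T(N) = 1/144
T(k(-20)) - K(1630) = 1/144 - (-4288)*√1630 = 1/144 + 4288*√1630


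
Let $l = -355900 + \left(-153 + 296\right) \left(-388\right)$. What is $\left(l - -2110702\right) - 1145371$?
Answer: $553947$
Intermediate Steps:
$l = -411384$ ($l = -355900 + 143 \left(-388\right) = -355900 - 55484 = -411384$)
$\left(l - -2110702\right) - 1145371 = \left(-411384 - -2110702\right) - 1145371 = \left(-411384 + 2110702\right) - 1145371 = 1699318 - 1145371 = 553947$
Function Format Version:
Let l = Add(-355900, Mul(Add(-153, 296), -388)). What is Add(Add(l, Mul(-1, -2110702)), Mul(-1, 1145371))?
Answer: 553947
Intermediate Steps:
l = -411384 (l = Add(-355900, Mul(143, -388)) = Add(-355900, -55484) = -411384)
Add(Add(l, Mul(-1, -2110702)), Mul(-1, 1145371)) = Add(Add(-411384, Mul(-1, -2110702)), Mul(-1, 1145371)) = Add(Add(-411384, 2110702), -1145371) = Add(1699318, -1145371) = 553947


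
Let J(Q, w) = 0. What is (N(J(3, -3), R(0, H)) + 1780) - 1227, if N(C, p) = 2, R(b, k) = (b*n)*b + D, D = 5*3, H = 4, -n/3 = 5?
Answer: 555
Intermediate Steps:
n = -15 (n = -3*5 = -15)
D = 15
R(b, k) = 15 - 15*b² (R(b, k) = (b*(-15))*b + 15 = (-15*b)*b + 15 = -15*b² + 15 = 15 - 15*b²)
(N(J(3, -3), R(0, H)) + 1780) - 1227 = (2 + 1780) - 1227 = 1782 - 1227 = 555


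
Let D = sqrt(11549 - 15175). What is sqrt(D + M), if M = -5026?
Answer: sqrt(-5026 + 7*I*sqrt(74)) ≈ 0.4247 + 70.896*I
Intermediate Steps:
D = 7*I*sqrt(74) (D = sqrt(-3626) = 7*I*sqrt(74) ≈ 60.216*I)
sqrt(D + M) = sqrt(7*I*sqrt(74) - 5026) = sqrt(-5026 + 7*I*sqrt(74))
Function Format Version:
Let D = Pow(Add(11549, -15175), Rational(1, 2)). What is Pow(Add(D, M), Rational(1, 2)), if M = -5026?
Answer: Pow(Add(-5026, Mul(7, I, Pow(74, Rational(1, 2)))), Rational(1, 2)) ≈ Add(0.4247, Mul(70.896, I))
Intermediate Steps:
D = Mul(7, I, Pow(74, Rational(1, 2))) (D = Pow(-3626, Rational(1, 2)) = Mul(7, I, Pow(74, Rational(1, 2))) ≈ Mul(60.216, I))
Pow(Add(D, M), Rational(1, 2)) = Pow(Add(Mul(7, I, Pow(74, Rational(1, 2))), -5026), Rational(1, 2)) = Pow(Add(-5026, Mul(7, I, Pow(74, Rational(1, 2)))), Rational(1, 2))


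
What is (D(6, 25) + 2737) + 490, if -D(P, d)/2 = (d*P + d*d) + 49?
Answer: 1579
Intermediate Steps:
D(P, d) = -98 - 2*d**2 - 2*P*d (D(P, d) = -2*((d*P + d*d) + 49) = -2*((P*d + d**2) + 49) = -2*((d**2 + P*d) + 49) = -2*(49 + d**2 + P*d) = -98 - 2*d**2 - 2*P*d)
(D(6, 25) + 2737) + 490 = ((-98 - 2*25**2 - 2*6*25) + 2737) + 490 = ((-98 - 2*625 - 300) + 2737) + 490 = ((-98 - 1250 - 300) + 2737) + 490 = (-1648 + 2737) + 490 = 1089 + 490 = 1579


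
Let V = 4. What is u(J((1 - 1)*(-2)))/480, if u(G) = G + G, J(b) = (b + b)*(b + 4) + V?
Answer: 1/60 ≈ 0.016667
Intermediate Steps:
J(b) = 4 + 2*b*(4 + b) (J(b) = (b + b)*(b + 4) + 4 = (2*b)*(4 + b) + 4 = 2*b*(4 + b) + 4 = 4 + 2*b*(4 + b))
u(G) = 2*G
u(J((1 - 1)*(-2)))/480 = (2*(4 + 2*((1 - 1)*(-2))² + 8*((1 - 1)*(-2))))/480 = (2*(4 + 2*(0*(-2))² + 8*(0*(-2))))*(1/480) = (2*(4 + 2*0² + 8*0))*(1/480) = (2*(4 + 2*0 + 0))*(1/480) = (2*(4 + 0 + 0))*(1/480) = (2*4)*(1/480) = 8*(1/480) = 1/60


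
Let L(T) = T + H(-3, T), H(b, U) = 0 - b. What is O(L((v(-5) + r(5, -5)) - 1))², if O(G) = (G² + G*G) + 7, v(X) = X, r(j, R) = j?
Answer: 225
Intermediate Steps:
H(b, U) = -b
L(T) = 3 + T (L(T) = T - 1*(-3) = T + 3 = 3 + T)
O(G) = 7 + 2*G² (O(G) = (G² + G²) + 7 = 2*G² + 7 = 7 + 2*G²)
O(L((v(-5) + r(5, -5)) - 1))² = (7 + 2*(3 + ((-5 + 5) - 1))²)² = (7 + 2*(3 + (0 - 1))²)² = (7 + 2*(3 - 1)²)² = (7 + 2*2²)² = (7 + 2*4)² = (7 + 8)² = 15² = 225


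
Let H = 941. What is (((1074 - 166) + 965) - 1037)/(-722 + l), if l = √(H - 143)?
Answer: -15884/13697 - 22*√798/13697 ≈ -1.2050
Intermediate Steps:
l = √798 (l = √(941 - 143) = √798 ≈ 28.249)
(((1074 - 166) + 965) - 1037)/(-722 + l) = (((1074 - 166) + 965) - 1037)/(-722 + √798) = ((908 + 965) - 1037)/(-722 + √798) = (1873 - 1037)/(-722 + √798) = 836/(-722 + √798)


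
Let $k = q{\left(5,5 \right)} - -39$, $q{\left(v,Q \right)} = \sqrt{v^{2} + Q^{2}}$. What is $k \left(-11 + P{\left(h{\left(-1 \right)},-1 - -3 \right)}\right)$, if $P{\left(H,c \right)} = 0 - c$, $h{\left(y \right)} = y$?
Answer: $-507 - 65 \sqrt{2} \approx -598.92$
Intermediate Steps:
$q{\left(v,Q \right)} = \sqrt{Q^{2} + v^{2}}$
$k = 39 + 5 \sqrt{2}$ ($k = \sqrt{5^{2} + 5^{2}} - -39 = \sqrt{25 + 25} + 39 = \sqrt{50} + 39 = 5 \sqrt{2} + 39 = 39 + 5 \sqrt{2} \approx 46.071$)
$P{\left(H,c \right)} = - c$
$k \left(-11 + P{\left(h{\left(-1 \right)},-1 - -3 \right)}\right) = \left(39 + 5 \sqrt{2}\right) \left(-11 - \left(-1 - -3\right)\right) = \left(39 + 5 \sqrt{2}\right) \left(-11 - \left(-1 + 3\right)\right) = \left(39 + 5 \sqrt{2}\right) \left(-11 - 2\right) = \left(39 + 5 \sqrt{2}\right) \left(-13\right) = -507 - 65 \sqrt{2}$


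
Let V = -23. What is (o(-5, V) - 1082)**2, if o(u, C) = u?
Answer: 1181569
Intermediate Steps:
(o(-5, V) - 1082)**2 = (-5 - 1082)**2 = (-1087)**2 = 1181569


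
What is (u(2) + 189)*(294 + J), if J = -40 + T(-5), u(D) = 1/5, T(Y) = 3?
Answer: 243122/5 ≈ 48624.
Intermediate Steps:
u(D) = ⅕
J = -37 (J = -40 + 3 = -37)
(u(2) + 189)*(294 + J) = (⅕ + 189)*(294 - 37) = (946/5)*257 = 243122/5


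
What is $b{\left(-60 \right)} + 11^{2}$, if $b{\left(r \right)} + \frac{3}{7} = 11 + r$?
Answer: $\frac{501}{7} \approx 71.571$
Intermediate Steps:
$b{\left(r \right)} = \frac{74}{7} + r$ ($b{\left(r \right)} = - \frac{3}{7} + \left(11 + r\right) = \frac{74}{7} + r$)
$b{\left(-60 \right)} + 11^{2} = \left(\frac{74}{7} - 60\right) + 11^{2} = - \frac{346}{7} + 121 = \frac{501}{7}$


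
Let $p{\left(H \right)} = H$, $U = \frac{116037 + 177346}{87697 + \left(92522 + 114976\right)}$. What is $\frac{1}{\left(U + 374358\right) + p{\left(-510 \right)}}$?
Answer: $\frac{295195}{110358353743} \approx 2.6749 \cdot 10^{-6}$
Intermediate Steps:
$U = \frac{293383}{295195}$ ($U = \frac{293383}{87697 + 207498} = \frac{293383}{295195} \approx 0.99386$)
$\frac{1}{\left(U + 374358\right) + p{\left(-510 \right)}} = \frac{1}{\left(\frac{293383}{295195} + 374358\right) - 510} = \frac{1}{\frac{110508903193}{295195} - 510} = \frac{1}{\frac{110358353743}{295195}} = \frac{295195}{110358353743}$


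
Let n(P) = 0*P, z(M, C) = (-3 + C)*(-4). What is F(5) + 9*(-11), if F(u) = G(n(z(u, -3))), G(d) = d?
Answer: -99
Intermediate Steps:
z(M, C) = 12 - 4*C
n(P) = 0
F(u) = 0
F(5) + 9*(-11) = 0 + 9*(-11) = 0 - 99 = -99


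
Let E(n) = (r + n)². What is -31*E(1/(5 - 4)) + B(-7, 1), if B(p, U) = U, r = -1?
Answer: 1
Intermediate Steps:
E(n) = (-1 + n)²
-31*E(1/(5 - 4)) + B(-7, 1) = -31*(-1 + 1/(5 - 4))² + 1 = -31*(-1 + 1/1)² + 1 = -31*(-1 + 1)² + 1 = -31*0² + 1 = -31*0 + 1 = 0 + 1 = 1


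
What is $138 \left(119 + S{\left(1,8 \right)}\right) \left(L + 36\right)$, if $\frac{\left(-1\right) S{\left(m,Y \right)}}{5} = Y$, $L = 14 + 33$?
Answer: $904866$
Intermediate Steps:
$L = 47$
$S{\left(m,Y \right)} = - 5 Y$
$138 \left(119 + S{\left(1,8 \right)}\right) \left(L + 36\right) = 138 \left(119 - 40\right) \left(47 + 36\right) = 138 \left(119 - 40\right) 83 = 138 \cdot 79 \cdot 83 = 138 \cdot 6557 = 904866$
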